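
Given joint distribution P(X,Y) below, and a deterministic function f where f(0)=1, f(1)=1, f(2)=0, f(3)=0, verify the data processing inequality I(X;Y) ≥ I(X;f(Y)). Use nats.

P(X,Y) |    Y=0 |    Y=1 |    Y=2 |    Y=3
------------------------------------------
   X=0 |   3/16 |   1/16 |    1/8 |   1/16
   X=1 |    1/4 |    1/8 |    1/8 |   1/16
I(X;Y) = 0.0073, I(X;f(Y)) = 0.0048, inequality holds: 0.0073 ≥ 0.0048

Data Processing Inequality: For any Markov chain X → Y → Z, we have I(X;Y) ≥ I(X;Z).

Here Z = f(Y) is a deterministic function of Y, forming X → Y → Z.

Original I(X;Y) = 0.0073 nats

After applying f:
P(X,Z) where Z=f(Y):
- P(X,Z=0) = P(X,Y=2) + P(X,Y=3)
- P(X,Z=1) = P(X,Y=0) + P(X,Y=1)

I(X;Z) = I(X;f(Y)) = 0.0048 nats

Verification: 0.0073 ≥ 0.0048 ✓

Information cannot be created by processing; the function f can only lose information about X.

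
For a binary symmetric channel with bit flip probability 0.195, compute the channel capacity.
0.2882 bits

For a binary symmetric channel (BSC) with error probability p:
Capacity C = 1 - H(p) bits per symbol

where H(p) = -p log₂(p) - (1-p) log₂(1-p) is the binary entropy function.

H(0.195) = 0.7118 bits
C = 1 - 0.7118 = 0.2882 bits per symbol

This means we can reliably transmit up to 0.2882 bits of information per channel use.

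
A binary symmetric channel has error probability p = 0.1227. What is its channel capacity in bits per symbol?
0.4629 bits

For a binary symmetric channel (BSC) with error probability p:
Capacity C = 1 - H(p) bits per symbol

where H(p) = -p log₂(p) - (1-p) log₂(1-p) is the binary entropy function.

H(0.1227) = 0.5371 bits
C = 1 - 0.5371 = 0.4629 bits per symbol

This means we can reliably transmit up to 0.4629 bits of information per channel use.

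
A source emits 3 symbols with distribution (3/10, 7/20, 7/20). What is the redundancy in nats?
0.0025 nats

Redundancy measures how far a source is from maximum entropy:
R = H_max - H(X)

Maximum entropy for 3 symbols: H_max = log_e(3) = 1.0986 nats
Actual entropy: H(X) = 1.0961 nats
Redundancy: R = 1.0986 - 1.0961 = 0.0025 nats

This redundancy represents potential for compression: the source could be compressed by 0.0025 nats per symbol.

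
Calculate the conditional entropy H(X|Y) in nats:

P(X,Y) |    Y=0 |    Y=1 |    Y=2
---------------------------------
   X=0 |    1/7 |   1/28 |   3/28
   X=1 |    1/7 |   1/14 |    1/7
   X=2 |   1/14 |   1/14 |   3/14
1.0563 nats

Using the chain rule: H(X|Y) = H(X,Y) - H(Y)

First, compute H(X,Y) = 2.0879 nats

Marginal P(Y) = (5/14, 5/28, 13/28)
H(Y) = 1.0316 nats

H(X|Y) = H(X,Y) - H(Y) = 2.0879 - 1.0316 = 1.0563 nats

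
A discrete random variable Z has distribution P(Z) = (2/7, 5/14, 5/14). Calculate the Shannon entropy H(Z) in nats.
1.0934 nats

Shannon entropy is H(X) = -Σ p(x) log p(x).

For P = (2/7, 5/14, 5/14):
H = -2/7 × log_e(2/7) -5/14 × log_e(5/14) -5/14 × log_e(5/14)
H = 1.0934 nats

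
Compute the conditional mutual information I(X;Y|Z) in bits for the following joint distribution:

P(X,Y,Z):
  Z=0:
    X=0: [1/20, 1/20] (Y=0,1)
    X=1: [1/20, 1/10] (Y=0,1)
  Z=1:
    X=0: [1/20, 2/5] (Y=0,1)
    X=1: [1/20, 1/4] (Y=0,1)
0.0084 bits

Conditional mutual information: I(X;Y|Z) = H(X|Z) + H(Y|Z) - H(X,Y|Z)

H(Z) = 0.8113
H(X,Z) = 1.7822 → H(X|Z) = 0.9710
H(Y,Z) = 1.4789 → H(Y|Z) = 0.6676
H(X,Y,Z) = 2.4414 → H(X,Y|Z) = 1.6302

I(X;Y|Z) = 0.9710 + 0.6676 - 1.6302 = 0.0084 bits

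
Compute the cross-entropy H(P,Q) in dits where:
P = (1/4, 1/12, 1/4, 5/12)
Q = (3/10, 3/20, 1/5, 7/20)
0.5641 dits

Cross-entropy: H(P,Q) = -Σ p(x) log q(x)

Alternatively: H(P,Q) = H(P) + D_KL(P||Q)
H(P) = 0.5494 dits
D_KL(P||Q) = 0.0147 dits

H(P,Q) = 0.5494 + 0.0147 = 0.5641 dits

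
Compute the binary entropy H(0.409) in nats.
0.6765 nats

The binary entropy function is:
H(p) = -p log(p) - (1-p) log(1-p)

H(0.409) = -0.409 × log_e(0.409) - 0.591 × log_e(0.591)
H(0.409) = 0.6765 nats

Note: Binary entropy is maximized at p=0.5 (H=1 bit) and minimized at p=0 or p=1 (H=0).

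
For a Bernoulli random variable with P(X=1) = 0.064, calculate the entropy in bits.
0.3431 bits

The binary entropy function is:
H(p) = -p log(p) - (1-p) log(1-p)

H(0.064) = -0.064 × log_2(0.064) - 0.936 × log_2(0.936)
H(0.064) = 0.3431 bits

Note: Binary entropy is maximized at p=0.5 (H=1 bit) and minimized at p=0 or p=1 (H=0).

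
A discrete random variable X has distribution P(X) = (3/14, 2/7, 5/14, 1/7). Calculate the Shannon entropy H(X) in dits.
0.5792 dits

Shannon entropy is H(X) = -Σ p(x) log p(x).

For P = (3/14, 2/7, 5/14, 1/7):
H = -3/14 × log_10(3/14) -2/7 × log_10(2/7) -5/14 × log_10(5/14) -1/7 × log_10(1/7)
H = 0.5792 dits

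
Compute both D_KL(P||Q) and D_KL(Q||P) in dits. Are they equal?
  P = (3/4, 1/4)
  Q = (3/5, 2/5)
D_KL(P||Q) = 0.0217, D_KL(Q||P) = 0.0235

KL divergence is not symmetric: D_KL(P||Q) ≠ D_KL(Q||P) in general.

D_KL(P||Q) = 0.0217 dits
D_KL(Q||P) = 0.0235 dits

No, they are not equal!

This asymmetry is why KL divergence is not a true distance metric.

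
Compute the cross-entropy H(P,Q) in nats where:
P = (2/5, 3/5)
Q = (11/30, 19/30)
0.6754 nats

Cross-entropy: H(P,Q) = -Σ p(x) log q(x)

Alternatively: H(P,Q) = H(P) + D_KL(P||Q)
H(P) = 0.6730 nats
D_KL(P||Q) = 0.0024 nats

H(P,Q) = 0.6730 + 0.0024 = 0.6754 nats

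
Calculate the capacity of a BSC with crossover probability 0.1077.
0.5071 bits

For a binary symmetric channel (BSC) with error probability p:
Capacity C = 1 - H(p) bits per symbol

where H(p) = -p log₂(p) - (1-p) log₂(1-p) is the binary entropy function.

H(0.1077) = 0.4929 bits
C = 1 - 0.4929 = 0.5071 bits per symbol

This means we can reliably transmit up to 0.5071 bits of information per channel use.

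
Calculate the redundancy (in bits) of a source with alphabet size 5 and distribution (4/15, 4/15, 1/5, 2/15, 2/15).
0.0654 bits

Redundancy measures how far a source is from maximum entropy:
R = H_max - H(X)

Maximum entropy for 5 symbols: H_max = log_2(5) = 2.3219 bits
Actual entropy: H(X) = 2.2566 bits
Redundancy: R = 2.3219 - 2.2566 = 0.0654 bits

This redundancy represents potential for compression: the source could be compressed by 0.0654 bits per symbol.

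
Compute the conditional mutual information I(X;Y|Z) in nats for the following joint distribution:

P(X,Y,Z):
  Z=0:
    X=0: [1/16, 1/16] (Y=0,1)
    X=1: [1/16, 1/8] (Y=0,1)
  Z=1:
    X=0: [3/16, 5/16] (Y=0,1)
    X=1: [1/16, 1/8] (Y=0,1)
0.0048 nats

Conditional mutual information: I(X;Y|Z) = H(X|Z) + H(Y|Z) - H(X,Y|Z)

H(Z) = 0.6211
H(X,Z) = 1.2342 → H(X|Z) = 0.6132
H(Y,Z) = 1.2820 → H(Y|Z) = 0.6610
H(X,Y,Z) = 1.8904 → H(X,Y|Z) = 1.2693

I(X;Y|Z) = 0.6132 + 0.6610 - 1.2693 = 0.0048 nats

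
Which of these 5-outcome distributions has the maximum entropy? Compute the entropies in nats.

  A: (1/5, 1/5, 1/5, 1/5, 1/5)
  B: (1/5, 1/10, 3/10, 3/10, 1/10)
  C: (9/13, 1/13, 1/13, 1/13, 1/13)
A

For a discrete distribution over n outcomes, entropy is maximized by the uniform distribution.

Computing entropies:
H(A) = 1.6094 nats
H(B) = 1.5048 nats
H(C) = 1.0438 nats

The uniform distribution (where all probabilities equal 1/5) achieves the maximum entropy of log_e(5) = 1.6094 nats.

Distribution A has the highest entropy.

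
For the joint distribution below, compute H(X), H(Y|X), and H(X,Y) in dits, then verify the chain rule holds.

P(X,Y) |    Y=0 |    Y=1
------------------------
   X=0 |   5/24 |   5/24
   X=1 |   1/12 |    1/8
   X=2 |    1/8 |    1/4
H(X,Y) = 0.7501, H(X) = 0.4601, H(Y|X) = 0.2900 (all in dits)

Chain rule: H(X,Y) = H(X) + H(Y|X)

Left side — joint entropy directly:
H(X,Y) = -Σ p(x,y) log p(x,y) = 0.7501 dits

Right side — compute H(Y|X) from the conditional distributions:
P(X) = (5/12, 5/24, 3/8), so H(X) = 0.4601 dits
H(Y|X) = Σ_x P(X=x) · H(Y|X=x):
  P(Y|X=0) = (1/2, 1/2), H(Y|X=0) = 0.3010, weight P(X=0) = 5/12
  P(Y|X=1) = (2/5, 3/5), H(Y|X=1) = 0.2923, weight P(X=1) = 5/24
  P(Y|X=2) = (1/3, 2/3), H(Y|X=2) = 0.2764, weight P(X=2) = 3/8
H(Y|X) = 0.2900 dits

H(X) + H(Y|X) = 0.4601 + 0.2900 = 0.7501 dits

Both sides equal 0.7501 dits. ✓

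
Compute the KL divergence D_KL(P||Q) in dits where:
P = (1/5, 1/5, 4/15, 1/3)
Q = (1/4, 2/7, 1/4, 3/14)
0.0211 dits

KL divergence: D_KL(P||Q) = Σ p(x) log(p(x)/q(x))

Computing term by term:
  x=0: 1/5 × log_10[(1/5)/(1/4)] = 1/5 × -0.0969 = -0.0194
  x=1: 1/5 × log_10[(1/5)/(2/7)] = 1/5 × -0.1549 = -0.0310
  x=2: 4/15 × log_10[(4/15)/(1/4)] = 4/15 × 0.0280 = 0.0075
  x=3: 1/3 × log_10[(1/3)/(3/14)] = 1/3 × 0.1919 = 0.0640

D_KL(P||Q) = 0.0211 dits

Note: KL divergence is always non-negative and equals 0 iff P = Q.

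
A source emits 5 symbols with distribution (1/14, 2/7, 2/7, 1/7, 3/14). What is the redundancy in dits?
0.0421 dits

Redundancy measures how far a source is from maximum entropy:
R = H_max - H(X)

Maximum entropy for 5 symbols: H_max = log_10(5) = 0.6990 dits
Actual entropy: H(X) = 0.6568 dits
Redundancy: R = 0.6990 - 0.6568 = 0.0421 dits

This redundancy represents potential for compression: the source could be compressed by 0.0421 dits per symbol.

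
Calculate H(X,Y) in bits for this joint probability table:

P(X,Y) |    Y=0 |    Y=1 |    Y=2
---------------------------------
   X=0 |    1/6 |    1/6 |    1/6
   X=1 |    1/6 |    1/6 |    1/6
2.5850 bits

Joint entropy is H(X,Y) = -Σ_{x,y} p(x,y) log p(x,y).

Summing over all non-zero entries:
H(X,Y) = -[1/6·log_2(1/6) + 1/6·log_2(1/6) + 1/6·log_2(1/6) + 1/6·log_2(1/6) + 1/6·log_2(1/6) + 1/6·log_2(1/6)]
H(X,Y) = 2.5850 bits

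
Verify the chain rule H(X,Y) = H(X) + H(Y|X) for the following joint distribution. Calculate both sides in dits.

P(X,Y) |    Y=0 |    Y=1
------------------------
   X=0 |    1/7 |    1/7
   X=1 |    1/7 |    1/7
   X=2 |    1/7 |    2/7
H(X,Y) = 0.7591, H(X) = 0.4686, H(Y|X) = 0.2905 (all in dits)

Chain rule: H(X,Y) = H(X) + H(Y|X)

Left side — joint entropy directly:
H(X,Y) = -Σ p(x,y) log p(x,y) = 0.7591 dits

Right side — compute H(Y|X) from the conditional distributions:
P(X) = (2/7, 2/7, 3/7), so H(X) = 0.4686 dits
H(Y|X) = Σ_x P(X=x) · H(Y|X=x):
  P(Y|X=0) = (1/2, 1/2), H(Y|X=0) = 0.3010, weight P(X=0) = 2/7
  P(Y|X=1) = (1/2, 1/2), H(Y|X=1) = 0.3010, weight P(X=1) = 2/7
  P(Y|X=2) = (1/3, 2/3), H(Y|X=2) = 0.2764, weight P(X=2) = 3/7
H(Y|X) = 0.2905 dits

H(X) + H(Y|X) = 0.4686 + 0.2905 = 0.7591 dits

Both sides equal 0.7591 dits. ✓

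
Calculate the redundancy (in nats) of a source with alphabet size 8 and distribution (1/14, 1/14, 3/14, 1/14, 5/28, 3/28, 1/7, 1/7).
0.0809 nats

Redundancy measures how far a source is from maximum entropy:
R = H_max - H(X)

Maximum entropy for 8 symbols: H_max = log_e(8) = 2.0794 nats
Actual entropy: H(X) = 1.9985 nats
Redundancy: R = 2.0794 - 1.9985 = 0.0809 nats

This redundancy represents potential for compression: the source could be compressed by 0.0809 nats per symbol.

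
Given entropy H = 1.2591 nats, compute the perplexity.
3.5223

Perplexity is e^H (or exp(H) for natural log).

H = 1.2591 nats
Perplexity = e^1.2591 = 3.5223

Interpretation: The model's uncertainty is equivalent to choosing uniformly among 3.5 options.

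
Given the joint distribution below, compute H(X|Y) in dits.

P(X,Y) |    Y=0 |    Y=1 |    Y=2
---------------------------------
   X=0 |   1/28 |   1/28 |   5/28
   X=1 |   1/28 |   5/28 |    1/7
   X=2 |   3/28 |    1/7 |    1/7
0.4404 dits

Using the chain rule: H(X|Y) = H(X,Y) - H(Y)

First, compute H(X,Y) = 0.8884 dits

Marginal P(Y) = (5/28, 5/14, 13/28)
H(Y) = 0.4480 dits

H(X|Y) = H(X,Y) - H(Y) = 0.8884 - 0.4480 = 0.4404 dits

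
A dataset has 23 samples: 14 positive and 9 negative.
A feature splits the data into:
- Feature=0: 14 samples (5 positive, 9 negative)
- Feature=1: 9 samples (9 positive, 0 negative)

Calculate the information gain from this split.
0.3933 bits

Information Gain = H(Y) - H(Y|Feature)

Before split:
P(positive) = 14/23 = 0.6087
H(Y) = 0.9656 bits

After split:
Feature=0: H = 0.9403 bits (weight = 14/23)
Feature=1: H = 0.0000 bits (weight = 9/23)
H(Y|Feature) = (14/23)×0.9403 + (9/23)×0.0000 = 0.5723 bits

Information Gain = 0.9656 - 0.5723 = 0.3933 bits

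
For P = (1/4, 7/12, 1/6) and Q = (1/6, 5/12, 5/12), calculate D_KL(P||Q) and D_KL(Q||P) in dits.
D_KL(P||Q) = 0.0629, D_KL(Q||P) = 0.0756

KL divergence is not symmetric: D_KL(P||Q) ≠ D_KL(Q||P) in general.

D_KL(P||Q) = 0.0629 dits
D_KL(Q||P) = 0.0756 dits

No, they are not equal!

This asymmetry is why KL divergence is not a true distance metric.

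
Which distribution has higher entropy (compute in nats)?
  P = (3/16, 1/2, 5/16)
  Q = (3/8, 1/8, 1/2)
P

Computing entropies in nats:
H(P) = 1.0239
H(Q) = 0.9743

Distribution P has higher entropy.

Intuition: The distribution closer to uniform (more spread out) has higher entropy.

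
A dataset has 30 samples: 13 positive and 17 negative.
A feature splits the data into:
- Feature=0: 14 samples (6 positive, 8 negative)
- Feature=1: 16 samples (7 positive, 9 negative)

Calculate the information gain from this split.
0.0001 bits

Information Gain = H(Y) - H(Y|Feature)

Before split:
P(positive) = 13/30 = 0.4333
H(Y) = 0.9871 bits

After split:
Feature=0: H = 0.9852 bits (weight = 14/30)
Feature=1: H = 0.9887 bits (weight = 16/30)
H(Y|Feature) = (14/30)×0.9852 + (16/30)×0.9887 = 0.9871 bits

Information Gain = 0.9871 - 0.9871 = 0.0001 bits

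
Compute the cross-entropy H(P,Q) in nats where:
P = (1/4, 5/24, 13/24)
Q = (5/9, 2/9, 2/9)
1.2750 nats

Cross-entropy: H(P,Q) = -Σ p(x) log q(x)

Alternatively: H(P,Q) = H(P) + D_KL(P||Q)
H(P) = 1.0055 nats
D_KL(P||Q) = 0.2695 nats

H(P,Q) = 1.0055 + 0.2695 = 1.2750 nats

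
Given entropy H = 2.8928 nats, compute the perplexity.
18.0438

Perplexity is e^H (or exp(H) for natural log).

H = 2.8928 nats
Perplexity = e^2.8928 = 18.0438

Interpretation: The model's uncertainty is equivalent to choosing uniformly among 18.0 options.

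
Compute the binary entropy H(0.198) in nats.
0.4976 nats

The binary entropy function is:
H(p) = -p log(p) - (1-p) log(1-p)

H(0.198) = -0.198 × log_e(0.198) - 0.802 × log_e(0.802)
H(0.198) = 0.4976 nats

Note: Binary entropy is maximized at p=0.5 (H=1 bit) and minimized at p=0 or p=1 (H=0).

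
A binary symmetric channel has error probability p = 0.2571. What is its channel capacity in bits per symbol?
0.1777 bits

For a binary symmetric channel (BSC) with error probability p:
Capacity C = 1 - H(p) bits per symbol

where H(p) = -p log₂(p) - (1-p) log₂(1-p) is the binary entropy function.

H(0.2571) = 0.8223 bits
C = 1 - 0.8223 = 0.1777 bits per symbol

This means we can reliably transmit up to 0.1777 bits of information per channel use.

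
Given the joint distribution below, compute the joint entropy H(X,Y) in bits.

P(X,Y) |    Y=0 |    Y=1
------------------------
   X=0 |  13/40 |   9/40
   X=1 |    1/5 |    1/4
1.9756 bits

Joint entropy is H(X,Y) = -Σ_{x,y} p(x,y) log p(x,y).

Summing over all non-zero entries:
H(X,Y) = -[13/40·log_2(13/40) + 9/40·log_2(9/40) + 1/5·log_2(1/5) + 1/4·log_2(1/4)]
H(X,Y) = 1.9756 bits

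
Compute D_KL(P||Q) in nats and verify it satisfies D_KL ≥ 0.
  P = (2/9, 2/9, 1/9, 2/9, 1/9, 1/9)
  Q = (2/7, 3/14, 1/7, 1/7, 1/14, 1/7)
0.0437 nats

KL divergence satisfies the Gibbs inequality: D_KL(P||Q) ≥ 0 for all distributions P, Q.

D_KL(P||Q) = Σ p(x) log(p(x)/q(x))
Term by term:
  x=0: 2/9 × log_e[(2/9)/(2/7)] = -0.0558
  x=1: 2/9 × log_e[(2/9)/(3/14)] = 0.0081
  x=2: 1/9 × log_e[(1/9)/(1/7)] = -0.0279
  x=3: 2/9 × log_e[(2/9)/(1/7)] = 0.0982
  x=4: 1/9 × log_e[(1/9)/(1/14)] = 0.0491
  x=5: 1/9 × log_e[(1/9)/(1/7)] = -0.0279
D_KL(P||Q) = 0.0437 nats

D_KL(P||Q) = 0.0437 ≥ 0 ✓

This non-negativity is a fundamental property: relative entropy cannot be negative because it measures how different Q is from P.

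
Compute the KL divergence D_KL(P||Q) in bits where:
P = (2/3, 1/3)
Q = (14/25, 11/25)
0.0342 bits

KL divergence: D_KL(P||Q) = Σ p(x) log(p(x)/q(x))

Computing term by term:
  x=0: 2/3 × log_2[(2/3)/(14/25)] = 2/3 × 0.2515 = 0.1677
  x=1: 1/3 × log_2[(1/3)/(11/25)] = 1/3 × -0.4005 = -0.1335

D_KL(P||Q) = 0.0342 bits

Note: KL divergence is always non-negative and equals 0 iff P = Q.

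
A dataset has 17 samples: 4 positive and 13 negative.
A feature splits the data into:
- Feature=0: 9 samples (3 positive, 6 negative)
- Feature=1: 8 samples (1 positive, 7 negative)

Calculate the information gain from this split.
0.0452 bits

Information Gain = H(Y) - H(Y|Feature)

Before split:
P(positive) = 4/17 = 0.2353
H(Y) = 0.7871 bits

After split:
Feature=0: H = 0.9183 bits (weight = 9/17)
Feature=1: H = 0.5436 bits (weight = 8/17)
H(Y|Feature) = (9/17)×0.9183 + (8/17)×0.5436 = 0.7420 bits

Information Gain = 0.7871 - 0.7420 = 0.0452 bits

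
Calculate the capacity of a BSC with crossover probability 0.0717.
0.6278 bits

For a binary symmetric channel (BSC) with error probability p:
Capacity C = 1 - H(p) bits per symbol

where H(p) = -p log₂(p) - (1-p) log₂(1-p) is the binary entropy function.

H(0.0717) = 0.3722 bits
C = 1 - 0.3722 = 0.6278 bits per symbol

This means we can reliably transmit up to 0.6278 bits of information per channel use.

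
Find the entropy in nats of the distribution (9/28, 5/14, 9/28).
1.0974 nats

Shannon entropy is H(X) = -Σ p(x) log p(x).

For P = (9/28, 5/14, 9/28):
H = -9/28 × log_e(9/28) -5/14 × log_e(5/14) -9/28 × log_e(9/28)
H = 1.0974 nats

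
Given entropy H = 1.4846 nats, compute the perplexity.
4.4132

Perplexity is e^H (or exp(H) for natural log).

H = 1.4846 nats
Perplexity = e^1.4846 = 4.4132

Interpretation: The model's uncertainty is equivalent to choosing uniformly among 4.4 options.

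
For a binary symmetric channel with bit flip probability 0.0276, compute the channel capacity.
0.8178 bits

For a binary symmetric channel (BSC) with error probability p:
Capacity C = 1 - H(p) bits per symbol

where H(p) = -p log₂(p) - (1-p) log₂(1-p) is the binary entropy function.

H(0.0276) = 0.1822 bits
C = 1 - 0.1822 = 0.8178 bits per symbol

This means we can reliably transmit up to 0.8178 bits of information per channel use.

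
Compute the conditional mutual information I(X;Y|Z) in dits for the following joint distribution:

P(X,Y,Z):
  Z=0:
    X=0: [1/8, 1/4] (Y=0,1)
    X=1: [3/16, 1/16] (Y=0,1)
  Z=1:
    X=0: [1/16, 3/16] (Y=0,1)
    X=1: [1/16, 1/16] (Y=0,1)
0.0284 dits

Conditional mutual information: I(X;Y|Z) = H(X|Z) + H(Y|Z) - H(X,Y|Z)

H(Z) = 0.2873
H(X,Z) = 0.5737 → H(X|Z) = 0.2863
H(Y,Z) = 0.5791 → H(Y|Z) = 0.2918
H(X,Y,Z) = 0.8371 → H(X,Y|Z) = 0.5497

I(X;Y|Z) = 0.2863 + 0.2918 - 0.5497 = 0.0284 dits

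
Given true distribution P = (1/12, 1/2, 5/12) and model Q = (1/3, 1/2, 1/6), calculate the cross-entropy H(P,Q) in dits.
0.5145 dits

Cross-entropy: H(P,Q) = -Σ p(x) log q(x)

Alternatively: H(P,Q) = H(P) + D_KL(P||Q)
H(P) = 0.3989 dits
D_KL(P||Q) = 0.1156 dits

H(P,Q) = 0.3989 + 0.1156 = 0.5145 dits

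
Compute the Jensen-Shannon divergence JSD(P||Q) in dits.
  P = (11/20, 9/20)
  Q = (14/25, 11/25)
0.0000 dits

Jensen-Shannon divergence is:
JSD(P||Q) = 0.5 × D_KL(P||M) + 0.5 × D_KL(Q||M)
where M = 0.5 × (P + Q) is the mixture distribution.

M = 0.5 × (11/20, 9/20) + 0.5 × (14/25, 11/25) = (0.555, 0.445)

D_KL(P||M) = 0.0000 dits
D_KL(Q||M) = 0.0000 dits

JSD(P||Q) = 0.5 × 0.0000 + 0.5 × 0.0000 = 0.0000 dits

Unlike KL divergence, JSD is symmetric and bounded: 0 ≤ JSD ≤ log(2).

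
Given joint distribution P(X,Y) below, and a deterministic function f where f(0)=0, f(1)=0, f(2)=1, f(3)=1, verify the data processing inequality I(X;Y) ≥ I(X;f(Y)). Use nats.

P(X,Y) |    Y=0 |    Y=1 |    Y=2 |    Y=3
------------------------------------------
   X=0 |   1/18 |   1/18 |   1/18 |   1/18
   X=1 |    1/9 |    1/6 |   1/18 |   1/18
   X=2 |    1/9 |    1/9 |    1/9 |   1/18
I(X;Y) = 0.0245, I(X;f(Y)) = 0.0160, inequality holds: 0.0245 ≥ 0.0160

Data Processing Inequality: For any Markov chain X → Y → Z, we have I(X;Y) ≥ I(X;Z).

Here Z = f(Y) is a deterministic function of Y, forming X → Y → Z.

Original I(X;Y) = 0.0245 nats

After applying f:
P(X,Z) where Z=f(Y):
- P(X,Z=0) = P(X,Y=0) + P(X,Y=1)
- P(X,Z=1) = P(X,Y=2) + P(X,Y=3)

I(X;Z) = I(X;f(Y)) = 0.0160 nats

Verification: 0.0245 ≥ 0.0160 ✓

Information cannot be created by processing; the function f can only lose information about X.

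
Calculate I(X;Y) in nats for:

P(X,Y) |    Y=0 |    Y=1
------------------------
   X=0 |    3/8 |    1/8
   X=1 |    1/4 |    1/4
0.0338 nats

Mutual information: I(X;Y) = H(X) + H(Y) - H(X,Y)

Marginals:
P(X) = (1/2, 1/2), H(X) = 0.6931 nats
P(Y) = (5/8, 3/8), H(Y) = 0.6616 nats

Joint entropy: H(X,Y) = 1.3209 nats

I(X;Y) = 0.6931 + 0.6616 - 1.3209 = 0.0338 nats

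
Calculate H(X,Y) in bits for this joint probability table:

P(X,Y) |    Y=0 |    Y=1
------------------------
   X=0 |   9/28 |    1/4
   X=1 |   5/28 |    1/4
1.9701 bits

Joint entropy is H(X,Y) = -Σ_{x,y} p(x,y) log p(x,y).

Summing over all non-zero entries:
H(X,Y) = -[9/28·log_2(9/28) + 1/4·log_2(1/4) + 5/28·log_2(5/28) + 1/4·log_2(1/4)]
H(X,Y) = 1.9701 bits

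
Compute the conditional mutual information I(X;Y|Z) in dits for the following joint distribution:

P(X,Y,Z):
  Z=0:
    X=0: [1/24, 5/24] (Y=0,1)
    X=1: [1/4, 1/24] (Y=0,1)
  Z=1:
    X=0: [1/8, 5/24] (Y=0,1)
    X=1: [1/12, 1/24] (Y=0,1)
0.0683 dits

Conditional mutual information: I(X;Y|Z) = H(X|Z) + H(Y|Z) - H(X,Y|Z)

H(Z) = 0.2995
H(X,Z) = 0.5785 → H(X|Z) = 0.2790
H(Y,Z) = 0.5990 → H(Y|Z) = 0.2995
H(X,Y,Z) = 0.8097 → H(X,Y|Z) = 0.5102

I(X;Y|Z) = 0.2790 + 0.2995 - 0.5102 = 0.0683 dits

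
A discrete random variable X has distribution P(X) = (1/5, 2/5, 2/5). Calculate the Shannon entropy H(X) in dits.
0.4581 dits

Shannon entropy is H(X) = -Σ p(x) log p(x).

For P = (1/5, 2/5, 2/5):
H = -1/5 × log_10(1/5) -2/5 × log_10(2/5) -2/5 × log_10(2/5)
H = 0.4581 dits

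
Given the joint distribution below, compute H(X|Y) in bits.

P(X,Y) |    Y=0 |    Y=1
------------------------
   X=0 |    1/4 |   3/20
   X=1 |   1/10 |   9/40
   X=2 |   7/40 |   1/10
1.5010 bits

Using the chain rule: H(X|Y) = H(X,Y) - H(Y)

First, compute H(X,Y) = 2.4992 bits

Marginal P(Y) = (21/40, 19/40)
H(Y) = 0.9982 bits

H(X|Y) = H(X,Y) - H(Y) = 2.4992 - 0.9982 = 1.5010 bits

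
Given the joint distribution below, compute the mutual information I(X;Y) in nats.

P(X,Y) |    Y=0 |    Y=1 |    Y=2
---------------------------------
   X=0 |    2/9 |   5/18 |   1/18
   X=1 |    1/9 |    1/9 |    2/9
0.1031 nats

Mutual information: I(X;Y) = H(X) + H(Y) - H(X,Y)

Marginals:
P(X) = (5/9, 4/9), H(X) = 0.6870 nats
P(Y) = (1/3, 7/18, 5/18), H(Y) = 1.0893 nats

Joint entropy: H(X,Y) = 1.6731 nats

I(X;Y) = 0.6870 + 1.0893 - 1.6731 = 0.1031 nats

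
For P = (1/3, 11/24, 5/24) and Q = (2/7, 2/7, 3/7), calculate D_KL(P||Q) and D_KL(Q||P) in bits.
D_KL(P||Q) = 0.1698, D_KL(Q||P) = 0.1876

KL divergence is not symmetric: D_KL(P||Q) ≠ D_KL(Q||P) in general.

D_KL(P||Q) = 0.1698 bits
D_KL(Q||P) = 0.1876 bits

No, they are not equal!

This asymmetry is why KL divergence is not a true distance metric.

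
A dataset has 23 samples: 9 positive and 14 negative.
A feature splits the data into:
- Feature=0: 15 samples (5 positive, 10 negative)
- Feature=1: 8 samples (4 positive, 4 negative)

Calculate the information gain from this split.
0.0189 bits

Information Gain = H(Y) - H(Y|Feature)

Before split:
P(positive) = 9/23 = 0.3913
H(Y) = 0.9656 bits

After split:
Feature=0: H = 0.9183 bits (weight = 15/23)
Feature=1: H = 1.0000 bits (weight = 8/23)
H(Y|Feature) = (15/23)×0.9183 + (8/23)×1.0000 = 0.9467 bits

Information Gain = 0.9656 - 0.9467 = 0.0189 bits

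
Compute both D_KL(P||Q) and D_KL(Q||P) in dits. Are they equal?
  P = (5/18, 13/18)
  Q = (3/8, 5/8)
D_KL(P||Q) = 0.0091, D_KL(Q||P) = 0.0096

KL divergence is not symmetric: D_KL(P||Q) ≠ D_KL(Q||P) in general.

D_KL(P||Q) = 0.0091 dits
D_KL(Q||P) = 0.0096 dits

No, they are not equal!

This asymmetry is why KL divergence is not a true distance metric.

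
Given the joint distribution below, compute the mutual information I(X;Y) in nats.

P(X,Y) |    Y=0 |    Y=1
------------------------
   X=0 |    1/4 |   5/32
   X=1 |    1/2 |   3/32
0.0327 nats

Mutual information: I(X;Y) = H(X) + H(Y) - H(X,Y)

Marginals:
P(X) = (13/32, 19/32), H(X) = 0.6755 nats
P(Y) = (3/4, 1/4), H(Y) = 0.5623 nats

Joint entropy: H(X,Y) = 1.2051 nats

I(X;Y) = 0.6755 + 0.5623 - 1.2051 = 0.0327 nats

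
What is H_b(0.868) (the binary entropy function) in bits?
0.5629 bits

The binary entropy function is:
H(p) = -p log(p) - (1-p) log(1-p)

H(0.868) = -0.868 × log_2(0.868) - 0.132 × log_2(0.132)
H(0.868) = 0.5629 bits

Note: Binary entropy is maximized at p=0.5 (H=1 bit) and minimized at p=0 or p=1 (H=0).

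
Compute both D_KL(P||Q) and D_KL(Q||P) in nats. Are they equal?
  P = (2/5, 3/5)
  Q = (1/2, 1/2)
D_KL(P||Q) = 0.0201, D_KL(Q||P) = 0.0204

KL divergence is not symmetric: D_KL(P||Q) ≠ D_KL(Q||P) in general.

D_KL(P||Q) = 0.0201 nats
D_KL(Q||P) = 0.0204 nats

No, they are not equal!

This asymmetry is why KL divergence is not a true distance metric.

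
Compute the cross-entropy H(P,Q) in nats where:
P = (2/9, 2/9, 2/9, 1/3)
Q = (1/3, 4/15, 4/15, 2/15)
1.5032 nats

Cross-entropy: H(P,Q) = -Σ p(x) log q(x)

Alternatively: H(P,Q) = H(P) + D_KL(P||Q)
H(P) = 1.3689 nats
D_KL(P||Q) = 0.1343 nats

H(P,Q) = 1.3689 + 0.1343 = 1.5032 nats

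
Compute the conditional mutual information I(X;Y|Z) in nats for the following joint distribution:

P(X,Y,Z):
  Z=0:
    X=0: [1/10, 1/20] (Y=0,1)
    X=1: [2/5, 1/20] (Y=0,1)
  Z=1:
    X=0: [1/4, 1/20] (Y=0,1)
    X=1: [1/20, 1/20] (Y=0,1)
0.0383 nats

Conditional mutual information: I(X;Y|Z) = H(X|Z) + H(Y|Z) - H(X,Y|Z)

H(Z) = 0.6730
H(X,Z) = 1.2353 → H(X|Z) = 0.5623
H(Y,Z) = 1.1683 → H(Y|Z) = 0.4953
H(X,Y,Z) = 1.6923 → H(X,Y|Z) = 1.0193

I(X;Y|Z) = 0.5623 + 0.4953 - 1.0193 = 0.0383 nats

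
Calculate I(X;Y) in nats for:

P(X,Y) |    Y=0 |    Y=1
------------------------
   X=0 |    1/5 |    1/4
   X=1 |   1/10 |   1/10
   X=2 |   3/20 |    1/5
0.0014 nats

Mutual information: I(X;Y) = H(X) + H(Y) - H(X,Y)

Marginals:
P(X) = (9/20, 1/5, 7/20), H(X) = 1.0487 nats
P(Y) = (9/20, 11/20), H(Y) = 0.6881 nats

Joint entropy: H(X,Y) = 1.7354 nats

I(X;Y) = 1.0487 + 0.6881 - 1.7354 = 0.0014 nats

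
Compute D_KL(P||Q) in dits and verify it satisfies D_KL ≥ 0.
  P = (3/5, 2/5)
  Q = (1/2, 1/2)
0.0087 dits

KL divergence satisfies the Gibbs inequality: D_KL(P||Q) ≥ 0 for all distributions P, Q.

D_KL(P||Q) = Σ p(x) log(p(x)/q(x))
Term by term:
  x=0: 3/5 × log_10[(3/5)/(1/2)] = 0.0475
  x=1: 2/5 × log_10[(2/5)/(1/2)] = -0.0388
D_KL(P||Q) = 0.0087 dits

D_KL(P||Q) = 0.0087 ≥ 0 ✓

This non-negativity is a fundamental property: relative entropy cannot be negative because it measures how different Q is from P.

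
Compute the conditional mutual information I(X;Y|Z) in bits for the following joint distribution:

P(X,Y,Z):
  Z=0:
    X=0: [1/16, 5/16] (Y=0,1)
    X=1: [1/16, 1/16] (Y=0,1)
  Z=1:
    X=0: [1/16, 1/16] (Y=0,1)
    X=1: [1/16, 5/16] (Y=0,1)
0.0738 bits

Conditional mutual information: I(X;Y|Z) = H(X|Z) + H(Y|Z) - H(X,Y|Z)

H(Z) = 1.0000
H(X,Z) = 1.8113 → H(X|Z) = 0.8113
H(Y,Z) = 1.8113 → H(Y|Z) = 0.8113
H(X,Y,Z) = 2.5488 → H(X,Y|Z) = 1.5488

I(X;Y|Z) = 0.8113 + 0.8113 - 1.5488 = 0.0738 bits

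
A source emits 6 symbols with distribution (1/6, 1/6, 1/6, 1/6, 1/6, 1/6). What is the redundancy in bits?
0.0000 bits

Redundancy measures how far a source is from maximum entropy:
R = H_max - H(X)

Maximum entropy for 6 symbols: H_max = log_2(6) = 2.5850 bits
Actual entropy: H(X) = 2.5850 bits
Redundancy: R = 2.5850 - 2.5850 = 0.0000 bits

This redundancy represents potential for compression: the source could be compressed by 0.0000 bits per symbol.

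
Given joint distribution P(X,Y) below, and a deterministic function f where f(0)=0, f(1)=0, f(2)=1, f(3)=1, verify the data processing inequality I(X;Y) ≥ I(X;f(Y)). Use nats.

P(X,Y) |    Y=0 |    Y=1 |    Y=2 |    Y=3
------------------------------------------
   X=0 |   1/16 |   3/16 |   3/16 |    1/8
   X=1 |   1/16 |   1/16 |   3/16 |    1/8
I(X;Y) = 0.0249, I(X;f(Y)) = 0.0134, inequality holds: 0.0249 ≥ 0.0134

Data Processing Inequality: For any Markov chain X → Y → Z, we have I(X;Y) ≥ I(X;Z).

Here Z = f(Y) is a deterministic function of Y, forming X → Y → Z.

Original I(X;Y) = 0.0249 nats

After applying f:
P(X,Z) where Z=f(Y):
- P(X,Z=0) = P(X,Y=0) + P(X,Y=1)
- P(X,Z=1) = P(X,Y=2) + P(X,Y=3)

I(X;Z) = I(X;f(Y)) = 0.0134 nats

Verification: 0.0249 ≥ 0.0134 ✓

Information cannot be created by processing; the function f can only lose information about X.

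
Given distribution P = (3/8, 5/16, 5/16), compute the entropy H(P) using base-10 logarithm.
0.4755 dits

Shannon entropy is H(X) = -Σ p(x) log p(x).

For P = (3/8, 5/16, 5/16):
H = -3/8 × log_10(3/8) -5/16 × log_10(5/16) -5/16 × log_10(5/16)
H = 0.4755 dits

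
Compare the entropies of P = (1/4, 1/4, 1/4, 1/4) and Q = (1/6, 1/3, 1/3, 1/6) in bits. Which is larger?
P

Computing entropies in bits:
H(P) = 2.0000
H(Q) = 1.9183

Distribution P has higher entropy.

Intuition: The distribution closer to uniform (more spread out) has higher entropy.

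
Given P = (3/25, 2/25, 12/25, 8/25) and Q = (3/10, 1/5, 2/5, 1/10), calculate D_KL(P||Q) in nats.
0.2765 nats

KL divergence: D_KL(P||Q) = Σ p(x) log(p(x)/q(x))

Computing term by term:
  x=0: 3/25 × log_e[(3/25)/(3/10)] = 3/25 × -0.9163 = -0.1100
  x=1: 2/25 × log_e[(2/25)/(1/5)] = 2/25 × -0.9163 = -0.0733
  x=2: 12/25 × log_e[(12/25)/(2/5)] = 12/25 × 0.1823 = 0.0875
  x=3: 8/25 × log_e[(8/25)/(1/10)] = 8/25 × 1.1632 = 0.3722

D_KL(P||Q) = 0.2765 nats

Note: KL divergence is always non-negative and equals 0 iff P = Q.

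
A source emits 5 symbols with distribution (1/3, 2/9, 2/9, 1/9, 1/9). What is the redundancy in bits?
0.1248 bits

Redundancy measures how far a source is from maximum entropy:
R = H_max - H(X)

Maximum entropy for 5 symbols: H_max = log_2(5) = 2.3219 bits
Actual entropy: H(X) = 2.1972 bits
Redundancy: R = 2.3219 - 2.1972 = 0.1248 bits

This redundancy represents potential for compression: the source could be compressed by 0.1248 bits per symbol.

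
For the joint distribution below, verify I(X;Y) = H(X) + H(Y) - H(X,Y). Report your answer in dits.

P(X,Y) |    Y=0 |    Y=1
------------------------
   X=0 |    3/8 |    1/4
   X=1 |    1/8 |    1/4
I(X;Y) = 0.0147 dits

Mutual information has multiple equivalent forms:
- I(X;Y) = H(X) - H(X|Y)
- I(X;Y) = H(Y) - H(Y|X)
- I(X;Y) = H(X) + H(Y) - H(X,Y)

Computing all quantities:
H(X) = 0.2873, H(Y) = 0.3010, H(X,Y) = 0.5737
H(X|Y) = 0.2726, H(Y|X) = 0.2863

Verification:
H(X) - H(X|Y) = 0.2873 - 0.2726 = 0.0147
H(Y) - H(Y|X) = 0.3010 - 0.2863 = 0.0147
H(X) + H(Y) - H(X,Y) = 0.2873 + 0.3010 - 0.5737 = 0.0147

All forms give I(X;Y) = 0.0147 dits. ✓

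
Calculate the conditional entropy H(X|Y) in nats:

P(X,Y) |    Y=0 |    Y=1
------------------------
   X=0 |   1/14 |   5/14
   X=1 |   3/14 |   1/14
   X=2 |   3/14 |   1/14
0.9003 nats

Using the chain rule: H(X|Y) = H(X,Y) - H(Y)

First, compute H(X,Y) = 1.5934 nats

Marginal P(Y) = (1/2, 1/2)
H(Y) = 0.6931 nats

H(X|Y) = H(X,Y) - H(Y) = 1.5934 - 0.6931 = 0.9003 nats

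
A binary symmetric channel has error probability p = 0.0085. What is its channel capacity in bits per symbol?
0.9293 bits

For a binary symmetric channel (BSC) with error probability p:
Capacity C = 1 - H(p) bits per symbol

where H(p) = -p log₂(p) - (1-p) log₂(1-p) is the binary entropy function.

H(0.0085) = 0.0707 bits
C = 1 - 0.0707 = 0.9293 bits per symbol

This means we can reliably transmit up to 0.9293 bits of information per channel use.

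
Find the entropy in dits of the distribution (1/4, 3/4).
0.2442 dits

Shannon entropy is H(X) = -Σ p(x) log p(x).

For P = (1/4, 3/4):
H = -1/4 × log_10(1/4) -3/4 × log_10(3/4)
H = 0.2442 dits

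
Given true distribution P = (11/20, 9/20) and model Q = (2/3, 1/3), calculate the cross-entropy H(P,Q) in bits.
1.0350 bits

Cross-entropy: H(P,Q) = -Σ p(x) log q(x)

Alternatively: H(P,Q) = H(P) + D_KL(P||Q)
H(P) = 0.9928 bits
D_KL(P||Q) = 0.0422 bits

H(P,Q) = 0.9928 + 0.0422 = 1.0350 bits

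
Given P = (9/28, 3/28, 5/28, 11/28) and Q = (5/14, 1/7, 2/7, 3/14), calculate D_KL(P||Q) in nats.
0.0895 nats

KL divergence: D_KL(P||Q) = Σ p(x) log(p(x)/q(x))

Computing term by term:
  x=0: 9/28 × log_e[(9/28)/(5/14)] = 9/28 × -0.1054 = -0.0339
  x=1: 3/28 × log_e[(3/28)/(1/7)] = 3/28 × -0.2877 = -0.0308
  x=2: 5/28 × log_e[(5/28)/(2/7)] = 5/28 × -0.4700 = -0.0839
  x=3: 11/28 × log_e[(11/28)/(3/14)] = 11/28 × 0.6061 = 0.2381

D_KL(P||Q) = 0.0895 nats

Note: KL divergence is always non-negative and equals 0 iff P = Q.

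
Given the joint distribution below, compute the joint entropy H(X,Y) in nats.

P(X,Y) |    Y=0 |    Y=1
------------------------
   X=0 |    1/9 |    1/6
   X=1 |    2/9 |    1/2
1.2236 nats

Joint entropy is H(X,Y) = -Σ_{x,y} p(x,y) log p(x,y).

Summing over all non-zero entries:
H(X,Y) = -[1/9·log_e(1/9) + 1/6·log_e(1/6) + 2/9·log_e(2/9) + 1/2·log_e(1/2)]
H(X,Y) = 1.2236 nats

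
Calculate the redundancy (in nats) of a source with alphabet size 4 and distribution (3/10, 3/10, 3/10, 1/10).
0.0725 nats

Redundancy measures how far a source is from maximum entropy:
R = H_max - H(X)

Maximum entropy for 4 symbols: H_max = log_e(4) = 1.3863 nats
Actual entropy: H(X) = 1.3138 nats
Redundancy: R = 1.3863 - 1.3138 = 0.0725 nats

This redundancy represents potential for compression: the source could be compressed by 0.0725 nats per symbol.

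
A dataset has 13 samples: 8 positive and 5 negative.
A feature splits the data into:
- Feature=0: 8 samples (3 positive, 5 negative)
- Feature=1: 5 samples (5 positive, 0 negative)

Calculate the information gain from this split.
0.3739 bits

Information Gain = H(Y) - H(Y|Feature)

Before split:
P(positive) = 8/13 = 0.6154
H(Y) = 0.9612 bits

After split:
Feature=0: H = 0.9544 bits (weight = 8/13)
Feature=1: H = 0.0000 bits (weight = 5/13)
H(Y|Feature) = (8/13)×0.9544 + (5/13)×0.0000 = 0.5873 bits

Information Gain = 0.9612 - 0.5873 = 0.3739 bits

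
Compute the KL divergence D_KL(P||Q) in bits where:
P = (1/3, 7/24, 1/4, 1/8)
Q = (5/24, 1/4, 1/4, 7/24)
0.1381 bits

KL divergence: D_KL(P||Q) = Σ p(x) log(p(x)/q(x))

Computing term by term:
  x=0: 1/3 × log_2[(1/3)/(5/24)] = 1/3 × 0.6781 = 0.2260
  x=1: 7/24 × log_2[(7/24)/(1/4)] = 7/24 × 0.2224 = 0.0649
  x=2: 1/4 × log_2[(1/4)/(1/4)] = 1/4 × 0.0000 = 0.0000
  x=3: 1/8 × log_2[(1/8)/(7/24)] = 1/8 × -1.2224 = -0.1528

D_KL(P||Q) = 0.1381 bits

Note: KL divergence is always non-negative and equals 0 iff P = Q.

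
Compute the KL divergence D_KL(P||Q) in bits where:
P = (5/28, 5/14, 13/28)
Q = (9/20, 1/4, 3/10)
0.2382 bits

KL divergence: D_KL(P||Q) = Σ p(x) log(p(x)/q(x))

Computing term by term:
  x=0: 5/28 × log_2[(5/28)/(9/20)] = 5/28 × -1.3334 = -0.2381
  x=1: 5/14 × log_2[(5/14)/(1/4)] = 5/14 × 0.5146 = 0.1838
  x=2: 13/28 × log_2[(13/28)/(3/10)] = 13/28 × 0.6301 = 0.2925

D_KL(P||Q) = 0.2382 bits

Note: KL divergence is always non-negative and equals 0 iff P = Q.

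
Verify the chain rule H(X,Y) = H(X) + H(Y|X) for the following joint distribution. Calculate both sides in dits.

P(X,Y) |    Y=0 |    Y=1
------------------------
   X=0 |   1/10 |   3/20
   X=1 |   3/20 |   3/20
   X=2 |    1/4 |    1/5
H(X,Y) = 0.7611, H(X) = 0.4634, H(Y|X) = 0.2976 (all in dits)

Chain rule: H(X,Y) = H(X) + H(Y|X)

Left side — joint entropy directly:
H(X,Y) = -Σ p(x,y) log p(x,y) = 0.7611 dits

Right side — compute H(Y|X) from the conditional distributions:
P(X) = (1/4, 3/10, 9/20), so H(X) = 0.4634 dits
H(Y|X) = Σ_x P(X=x) · H(Y|X=x):
  P(Y|X=0) = (2/5, 3/5), H(Y|X=0) = 0.2923, weight P(X=0) = 1/4
  P(Y|X=1) = (1/2, 1/2), H(Y|X=1) = 0.3010, weight P(X=1) = 3/10
  P(Y|X=2) = (5/9, 4/9), H(Y|X=2) = 0.2983, weight P(X=2) = 9/20
H(Y|X) = 0.2976 dits

H(X) + H(Y|X) = 0.4634 + 0.2976 = 0.7611 dits

Both sides equal 0.7611 dits. ✓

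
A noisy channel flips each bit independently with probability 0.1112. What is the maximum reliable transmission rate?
0.4965 bits

For a binary symmetric channel (BSC) with error probability p:
Capacity C = 1 - H(p) bits per symbol

where H(p) = -p log₂(p) - (1-p) log₂(1-p) is the binary entropy function.

H(0.1112) = 0.5035 bits
C = 1 - 0.5035 = 0.4965 bits per symbol

This means we can reliably transmit up to 0.4965 bits of information per channel use.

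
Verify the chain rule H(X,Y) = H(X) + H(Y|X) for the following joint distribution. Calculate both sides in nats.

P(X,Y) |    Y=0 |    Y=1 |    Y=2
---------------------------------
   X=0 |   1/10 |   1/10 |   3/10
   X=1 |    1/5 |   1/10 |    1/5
H(X,Y) = 1.6957, H(X) = 0.6931, H(Y|X) = 1.0026 (all in nats)

Chain rule: H(X,Y) = H(X) + H(Y|X)

Left side — joint entropy directly:
H(X,Y) = -Σ p(x,y) log p(x,y) = 1.6957 nats

Right side — compute H(Y|X) from the conditional distributions:
P(X) = (1/2, 1/2), so H(X) = 0.6931 nats
H(Y|X) = Σ_x P(X=x) · H(Y|X=x):
  P(Y|X=0) = (1/5, 1/5, 3/5), H(Y|X=0) = 0.9503, weight P(X=0) = 1/2
  P(Y|X=1) = (2/5, 1/5, 2/5), H(Y|X=1) = 1.0549, weight P(X=1) = 1/2
H(Y|X) = 1.0026 nats

H(X) + H(Y|X) = 0.6931 + 1.0026 = 1.6957 nats

Both sides equal 1.6957 nats. ✓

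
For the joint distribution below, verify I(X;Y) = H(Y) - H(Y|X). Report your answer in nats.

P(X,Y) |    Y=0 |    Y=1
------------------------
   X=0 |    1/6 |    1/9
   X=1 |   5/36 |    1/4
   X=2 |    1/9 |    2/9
I(X;Y) = 0.0266 nats

Mutual information has multiple equivalent forms:
- I(X;Y) = H(X) - H(X|Y)
- I(X;Y) = H(Y) - H(Y|X)
- I(X;Y) = H(X) + H(Y) - H(X,Y)

Computing all quantities:
H(X) = 1.0893, H(Y) = 0.6792, H(X,Y) = 1.7419
H(X|Y) = 1.0627, H(Y|X) = 0.6526

Verification:
H(X) - H(X|Y) = 1.0893 - 1.0627 = 0.0266
H(Y) - H(Y|X) = 0.6792 - 0.6526 = 0.0266
H(X) + H(Y) - H(X,Y) = 1.0893 + 0.6792 - 1.7419 = 0.0266

All forms give I(X;Y) = 0.0266 nats. ✓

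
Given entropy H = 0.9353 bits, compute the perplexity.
1.9123

Perplexity is 2^H (or exp(H) for natural log).

H = 0.9353 bits
Perplexity = 2^0.9353 = 1.9123

Interpretation: The model's uncertainty is equivalent to choosing uniformly among 1.9 options.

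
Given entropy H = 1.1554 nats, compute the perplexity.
3.1753

Perplexity is e^H (or exp(H) for natural log).

H = 1.1554 nats
Perplexity = e^1.1554 = 3.1753

Interpretation: The model's uncertainty is equivalent to choosing uniformly among 3.2 options.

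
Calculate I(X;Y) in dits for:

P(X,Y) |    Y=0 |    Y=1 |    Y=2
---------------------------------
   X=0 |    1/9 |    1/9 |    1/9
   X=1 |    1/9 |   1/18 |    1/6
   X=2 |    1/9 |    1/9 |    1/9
0.0086 dits

Mutual information: I(X;Y) = H(X) + H(Y) - H(X,Y)

Marginals:
P(X) = (1/3, 1/3, 1/3), H(X) = 0.4771 dits
P(Y) = (1/3, 5/18, 7/18), H(Y) = 0.4731 dits

Joint entropy: H(X,Y) = 0.9416 dits

I(X;Y) = 0.4771 + 0.4731 - 0.9416 = 0.0086 dits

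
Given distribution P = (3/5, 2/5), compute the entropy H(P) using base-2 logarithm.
0.9710 bits

Shannon entropy is H(X) = -Σ p(x) log p(x).

For P = (3/5, 2/5):
H = -3/5 × log_2(3/5) -2/5 × log_2(2/5)
H = 0.9710 bits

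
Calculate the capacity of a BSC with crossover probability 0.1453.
0.4020 bits

For a binary symmetric channel (BSC) with error probability p:
Capacity C = 1 - H(p) bits per symbol

where H(p) = -p log₂(p) - (1-p) log₂(1-p) is the binary entropy function.

H(0.1453) = 0.5980 bits
C = 1 - 0.5980 = 0.4020 bits per symbol

This means we can reliably transmit up to 0.4020 bits of information per channel use.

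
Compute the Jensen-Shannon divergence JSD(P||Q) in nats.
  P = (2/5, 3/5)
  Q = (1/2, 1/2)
0.0051 nats

Jensen-Shannon divergence is:
JSD(P||Q) = 0.5 × D_KL(P||M) + 0.5 × D_KL(Q||M)
where M = 0.5 × (P + Q) is the mixture distribution.

M = 0.5 × (2/5, 3/5) + 0.5 × (1/2, 1/2) = (9/20, 11/20)

D_KL(P||M) = 0.0051 nats
D_KL(Q||M) = 0.0050 nats

JSD(P||Q) = 0.5 × 0.0051 + 0.5 × 0.0050 = 0.0051 nats

Unlike KL divergence, JSD is symmetric and bounded: 0 ≤ JSD ≤ log(2).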